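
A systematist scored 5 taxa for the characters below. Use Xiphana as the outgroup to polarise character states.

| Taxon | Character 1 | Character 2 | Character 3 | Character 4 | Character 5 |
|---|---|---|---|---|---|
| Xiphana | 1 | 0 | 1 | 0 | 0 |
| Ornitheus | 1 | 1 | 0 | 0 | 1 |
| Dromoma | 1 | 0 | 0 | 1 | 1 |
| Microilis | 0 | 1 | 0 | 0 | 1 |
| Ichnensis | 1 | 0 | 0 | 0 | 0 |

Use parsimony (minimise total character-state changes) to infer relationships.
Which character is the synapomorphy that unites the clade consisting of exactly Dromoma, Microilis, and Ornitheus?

Character polarity is set by the outgroup: the derived state is whichever differs from the outgroup's state, so for Character 1, Character 3 the derived state is '0', and for the remaining characters it is '1'.
Character 1 (derived state '0') is unique to Microilis (autapomorphy; uninformative for grouping).
Only Microilis and Ornitheus show the derived state '1' for Character 2, supporting them as a clade.
Character 3 (derived state '0') is shared by all ingroup taxa — unites the whole ingroup.
Character 4: derived state '1' in Dromoma only — an autapomorphy, so it tells us nothing about relationships among taxa.
Character 5: derived state '1' in Dromoma, Microilis, and Ornitheus only — synapomorphy for {Dromoma, Microilis, Ornitheus}.
Most parsimonious ingroup topology: (((Ornitheus,Microilis),Dromoma),Ichnensis).
The clade {Dromoma, Microilis, Ornitheus} is supported by Character 5: its derived state '1' occurs in exactly those taxa and in no other taxon (including the outgroup).

Character 5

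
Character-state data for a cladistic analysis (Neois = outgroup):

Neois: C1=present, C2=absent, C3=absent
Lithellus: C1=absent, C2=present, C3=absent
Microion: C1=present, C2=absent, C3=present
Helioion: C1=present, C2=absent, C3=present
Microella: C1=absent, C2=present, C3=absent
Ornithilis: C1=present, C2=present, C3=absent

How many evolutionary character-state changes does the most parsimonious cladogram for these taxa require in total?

Character polarity is set by the outgroup: the derived state is whichever differs from the outgroup's state, so for C1 the derived state is 'absent', and for the remaining characters it is 'present'.
C1 (derived state 'absent') is shared by Lithellus and Microella — a synapomorphy uniting that clade.
Only Lithellus, Microella, and Ornithilis show the derived state 'present' for C2, supporting them as a clade.
C3: derived state 'present' in Helioion and Microion only — synapomorphy for {Helioion, Microion}.
Most parsimonious ingroup topology: (((Lithellus,Microella),Ornithilis),(Microion,Helioion)).
Changes per character on this tree: C1: 1; C2: 1; C3: 1.
Total = 3.

3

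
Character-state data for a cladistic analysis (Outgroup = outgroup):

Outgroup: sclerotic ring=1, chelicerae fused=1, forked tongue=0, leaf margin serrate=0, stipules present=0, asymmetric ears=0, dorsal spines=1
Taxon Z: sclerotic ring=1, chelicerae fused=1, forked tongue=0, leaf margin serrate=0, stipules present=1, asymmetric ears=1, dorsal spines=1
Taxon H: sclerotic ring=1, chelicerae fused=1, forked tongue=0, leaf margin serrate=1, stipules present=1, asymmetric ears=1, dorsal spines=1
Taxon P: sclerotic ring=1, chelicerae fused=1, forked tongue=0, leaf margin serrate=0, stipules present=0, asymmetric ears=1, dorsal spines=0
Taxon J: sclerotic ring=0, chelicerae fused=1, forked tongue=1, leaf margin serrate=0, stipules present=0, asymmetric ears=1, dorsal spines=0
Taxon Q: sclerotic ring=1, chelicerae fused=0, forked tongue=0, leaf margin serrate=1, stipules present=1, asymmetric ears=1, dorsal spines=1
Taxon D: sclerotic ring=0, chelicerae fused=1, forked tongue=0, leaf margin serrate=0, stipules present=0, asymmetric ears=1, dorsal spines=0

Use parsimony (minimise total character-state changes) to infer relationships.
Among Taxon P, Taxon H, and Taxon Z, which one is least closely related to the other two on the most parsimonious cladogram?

Taxon P

Character polarity is set by the outgroup: the derived state is whichever differs from the outgroup's state, so for sclerotic ring, chelicerae fused, dorsal spines the derived state is '0', and for the remaining characters it is '1'.
sclerotic ring: derived state '0' in Taxon D and Taxon J only — synapomorphy for {Taxon D, Taxon J}.
chelicerae fused (derived state '0') is unique to Taxon Q (autapomorphy; uninformative for grouping).
forked tongue: derived state '1' in Taxon J only — an autapomorphy, so it tells us nothing about relationships among taxa.
leaf margin serrate (derived state '1') is shared by Taxon H and Taxon Q — a synapomorphy uniting that clade.
stipules present: derived state '1' in Taxon H, Taxon Q, and Taxon Z only — synapomorphy for {Taxon H, Taxon Q, Taxon Z}.
All ingroup taxa share the derived state '1' for asymmetric ears; it defines the ingroup but does not resolve relationships within it.
dorsal spines (derived state '0') is shared by Taxon D, Taxon J, and Taxon P — a synapomorphy uniting that clade.
Most parsimonious ingroup topology: ((Taxon Z,(Taxon H,Taxon Q)),(Taxon P,(Taxon J,Taxon D))).
Taxon H and Taxon Z share a more recent common ancestor with each other than either does with Taxon P, so Taxon P is the least closely related of the three.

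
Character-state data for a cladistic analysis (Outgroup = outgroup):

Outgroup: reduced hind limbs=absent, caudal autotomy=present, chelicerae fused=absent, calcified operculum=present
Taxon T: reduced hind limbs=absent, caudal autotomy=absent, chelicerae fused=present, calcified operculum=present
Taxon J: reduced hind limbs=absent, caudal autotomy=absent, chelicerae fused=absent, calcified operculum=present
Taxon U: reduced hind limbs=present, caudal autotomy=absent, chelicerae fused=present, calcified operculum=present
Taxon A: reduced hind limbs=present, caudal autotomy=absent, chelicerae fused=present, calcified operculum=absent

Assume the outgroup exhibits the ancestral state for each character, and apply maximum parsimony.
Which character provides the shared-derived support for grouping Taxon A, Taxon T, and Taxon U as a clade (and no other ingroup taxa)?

chelicerae fused

Character polarity is set by the outgroup: the derived state is whichever differs from the outgroup's state, so for caudal autotomy, calcified operculum the derived state is 'absent', and for the remaining characters it is 'present'.
reduced hind limbs: derived state 'present' in Taxon A and Taxon U only — synapomorphy for {Taxon A, Taxon U}.
All ingroup taxa share the derived state 'absent' for caudal autotomy; it defines the ingroup but does not resolve relationships within it.
Only Taxon A, Taxon T, and Taxon U show the derived state 'present' for chelicerae fused, supporting them as a clade.
calcified operculum: derived state 'absent' in Taxon A only — an autapomorphy, so it tells us nothing about relationships among taxa.
Most parsimonious ingroup topology: ((Taxon T,(Taxon U,Taxon A)),Taxon J).
The clade {Taxon A, Taxon T, Taxon U} is supported by chelicerae fused: its derived state 'present' occurs in exactly those taxa and in no other taxon (including the outgroup).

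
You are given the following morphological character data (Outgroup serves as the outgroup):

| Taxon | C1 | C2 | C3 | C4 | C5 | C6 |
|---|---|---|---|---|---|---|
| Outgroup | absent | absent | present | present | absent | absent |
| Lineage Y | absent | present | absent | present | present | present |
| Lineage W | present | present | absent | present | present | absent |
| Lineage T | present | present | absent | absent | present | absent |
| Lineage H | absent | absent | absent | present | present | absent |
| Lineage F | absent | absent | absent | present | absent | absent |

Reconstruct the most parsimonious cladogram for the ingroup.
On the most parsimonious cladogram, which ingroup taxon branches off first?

Lineage F

Character polarity is set by the outgroup: the derived state is whichever differs from the outgroup's state, so for C3, C4 the derived state is 'absent', and for the remaining characters it is 'present'.
Only Lineage T and Lineage W show the derived state 'present' for C1, supporting them as a clade.
C2: derived state 'present' in Lineage T, Lineage W, and Lineage Y only — synapomorphy for {Lineage T, Lineage W, Lineage Y}.
C3 (derived state 'absent') is shared by all ingroup taxa — unites the whole ingroup.
C4 (derived state 'absent') is unique to Lineage T (autapomorphy; uninformative for grouping).
Only Lineage H, Lineage T, Lineage W, and Lineage Y show the derived state 'present' for C5, supporting them as a clade.
C6: derived state 'present' in Lineage Y only — an autapomorphy, so it tells us nothing about relationships among taxa.
Most parsimonious ingroup topology: (((Lineage Y,(Lineage W,Lineage T)),Lineage H),Lineage F).
Lineage F is sister to the clade containing all other ingroup taxa, so it is the earliest-diverging (most basal) ingroup lineage.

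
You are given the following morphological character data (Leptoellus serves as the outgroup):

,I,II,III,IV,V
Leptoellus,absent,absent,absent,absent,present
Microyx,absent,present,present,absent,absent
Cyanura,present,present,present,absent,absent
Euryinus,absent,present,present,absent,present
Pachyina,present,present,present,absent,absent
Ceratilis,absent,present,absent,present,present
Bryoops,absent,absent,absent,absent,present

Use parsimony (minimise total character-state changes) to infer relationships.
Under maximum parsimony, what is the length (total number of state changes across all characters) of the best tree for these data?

Character polarity is set by the outgroup: the derived state is whichever differs from the outgroup's state, so for V the derived state is 'absent', and for the remaining characters it is 'present'.
I: derived state 'present' in Cyanura and Pachyina only — synapomorphy for {Cyanura, Pachyina}.
II (derived state 'present') is shared by Ceratilis, Cyanura, Euryinus, Microyx, and Pachyina — a synapomorphy uniting that clade.
III: derived state 'present' in Cyanura, Euryinus, Microyx, and Pachyina only — synapomorphy for {Cyanura, Euryinus, Microyx, Pachyina}.
IV: derived state 'present' in Ceratilis only — an autapomorphy, so it tells us nothing about relationships among taxa.
Only Cyanura, Microyx, and Pachyina show the derived state 'absent' for V, supporting them as a clade.
Most parsimonious ingroup topology: ((((Microyx,(Cyanura,Pachyina)),Euryinus),Ceratilis),Bryoops).
Changes per character on this tree: I: 1; II: 1; III: 1; IV: 1; V: 1.
Total = 5.

5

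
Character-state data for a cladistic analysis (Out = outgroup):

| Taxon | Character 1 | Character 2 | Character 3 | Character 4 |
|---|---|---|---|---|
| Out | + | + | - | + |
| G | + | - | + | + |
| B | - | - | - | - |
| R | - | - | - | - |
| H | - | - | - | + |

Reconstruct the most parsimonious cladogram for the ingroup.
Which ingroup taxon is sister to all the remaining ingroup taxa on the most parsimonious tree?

G

Character polarity is set by the outgroup: the derived state is whichever differs from the outgroup's state, so for Character 1, Character 2, Character 4 the derived state is '-', and for the remaining characters it is '+'.
Character 1: derived state '-' in B, H, and R only — synapomorphy for {B, H, R}.
Character 2 (derived state '-') is shared by all ingroup taxa — unites the whole ingroup.
Character 3: derived state '+' in G only — an autapomorphy, so it tells us nothing about relationships among taxa.
Character 4: derived state '-' in B and R only — synapomorphy for {B, R}.
Most parsimonious ingroup topology: ((H,(B,R)),G).
G is sister to the clade containing all other ingroup taxa, so it is the earliest-diverging (most basal) ingroup lineage.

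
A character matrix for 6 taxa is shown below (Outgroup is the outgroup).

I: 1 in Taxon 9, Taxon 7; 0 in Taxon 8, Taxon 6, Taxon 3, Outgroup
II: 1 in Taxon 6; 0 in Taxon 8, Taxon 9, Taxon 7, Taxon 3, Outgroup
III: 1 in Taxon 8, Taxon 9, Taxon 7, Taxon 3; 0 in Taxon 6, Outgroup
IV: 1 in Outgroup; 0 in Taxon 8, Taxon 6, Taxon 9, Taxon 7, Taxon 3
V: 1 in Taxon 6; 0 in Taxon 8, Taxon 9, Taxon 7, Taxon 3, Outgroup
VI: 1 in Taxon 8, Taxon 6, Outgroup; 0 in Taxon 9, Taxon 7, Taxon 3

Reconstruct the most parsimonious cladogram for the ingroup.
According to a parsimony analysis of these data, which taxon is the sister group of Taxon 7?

Character polarity is set by the outgroup: the derived state is whichever differs from the outgroup's state, so for IV, VI the derived state is '0', and for the remaining characters it is '1'.
Only Taxon 7 and Taxon 9 show the derived state '1' for I, supporting them as a clade.
II (derived state '1') is unique to Taxon 6 (autapomorphy; uninformative for grouping).
III (derived state '1') is shared by Taxon 3, Taxon 7, Taxon 8, and Taxon 9 — a synapomorphy uniting that clade.
All ingroup taxa share the derived state '0' for IV; it defines the ingroup but does not resolve relationships within it.
V: derived state '1' in Taxon 6 only — an autapomorphy, so it tells us nothing about relationships among taxa.
Only Taxon 3, Taxon 7, and Taxon 9 show the derived state '0' for VI, supporting them as a clade.
Most parsimonious ingroup topology: ((((Taxon 7,Taxon 9),Taxon 3),Taxon 8),Taxon 6).
Taxon 7 and Taxon 9 form a cherry on this tree, so they are sister taxa.

Taxon 9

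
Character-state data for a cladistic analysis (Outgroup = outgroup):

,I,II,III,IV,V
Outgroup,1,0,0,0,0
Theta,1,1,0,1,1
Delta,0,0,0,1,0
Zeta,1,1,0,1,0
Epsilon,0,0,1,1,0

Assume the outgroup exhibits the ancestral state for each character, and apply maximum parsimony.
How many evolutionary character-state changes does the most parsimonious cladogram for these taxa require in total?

Character polarity is set by the outgroup: the derived state is whichever differs from the outgroup's state, so for I the derived state is '0', and for the remaining characters it is '1'.
Only Delta and Epsilon show the derived state '0' for I, supporting them as a clade.
II: derived state '1' in Theta and Zeta only — synapomorphy for {Theta, Zeta}.
III (derived state '1') is unique to Epsilon (autapomorphy; uninformative for grouping).
All ingroup taxa share the derived state '1' for IV; it defines the ingroup but does not resolve relationships within it.
V (derived state '1') is unique to Theta (autapomorphy; uninformative for grouping).
Most parsimonious ingroup topology: ((Theta,Zeta),(Delta,Epsilon)).
Changes per character on this tree: I: 1; II: 1; III: 1; IV: 1; V: 1.
Total = 5.

5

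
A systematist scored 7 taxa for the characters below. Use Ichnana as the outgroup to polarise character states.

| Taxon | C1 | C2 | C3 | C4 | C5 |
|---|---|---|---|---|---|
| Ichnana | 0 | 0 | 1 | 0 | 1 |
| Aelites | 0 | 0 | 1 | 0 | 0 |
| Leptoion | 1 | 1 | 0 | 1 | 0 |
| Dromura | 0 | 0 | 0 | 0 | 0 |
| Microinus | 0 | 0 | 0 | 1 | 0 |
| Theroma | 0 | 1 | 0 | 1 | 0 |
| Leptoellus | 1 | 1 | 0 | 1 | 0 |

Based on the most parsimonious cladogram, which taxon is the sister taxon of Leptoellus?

Leptoion

Character polarity is set by the outgroup: the derived state is whichever differs from the outgroup's state, so for C3, C5 the derived state is '0', and for the remaining characters it is '1'.
C1 (derived state '1') is shared by Leptoellus and Leptoion — a synapomorphy uniting that clade.
C2 (derived state '1') is shared by Leptoellus, Leptoion, and Theroma — a synapomorphy uniting that clade.
C3 (derived state '0') is shared by Dromura, Leptoellus, Leptoion, Microinus, and Theroma — a synapomorphy uniting that clade.
Only Leptoellus, Leptoion, Microinus, and Theroma show the derived state '1' for C4, supporting them as a clade.
All ingroup taxa share the derived state '0' for C5; it defines the ingroup but does not resolve relationships within it.
Most parsimonious ingroup topology: (Aelites,((((Leptoion,Leptoellus),Theroma),Microinus),Dromura)).
Leptoellus and Leptoion form a cherry on this tree, so they are sister taxa.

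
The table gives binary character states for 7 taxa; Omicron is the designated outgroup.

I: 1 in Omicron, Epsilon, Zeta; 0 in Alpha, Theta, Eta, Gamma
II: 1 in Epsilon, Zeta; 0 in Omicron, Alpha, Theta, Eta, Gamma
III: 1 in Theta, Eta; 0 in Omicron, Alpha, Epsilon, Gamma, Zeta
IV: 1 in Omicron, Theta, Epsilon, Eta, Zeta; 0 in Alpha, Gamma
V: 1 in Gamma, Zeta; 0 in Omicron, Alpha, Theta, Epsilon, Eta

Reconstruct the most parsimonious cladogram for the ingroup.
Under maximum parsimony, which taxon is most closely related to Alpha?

Gamma

Character polarity is set by the outgroup: the derived state is whichever differs from the outgroup's state, so for I, IV the derived state is '0', and for the remaining characters it is '1'.
I (derived state '0') is shared by Alpha, Eta, Gamma, and Theta — a synapomorphy uniting that clade.
Only Epsilon and Zeta show the derived state '1' for II, supporting them as a clade.
Only Eta and Theta show the derived state '1' for III, supporting them as a clade.
Only Alpha and Gamma show the derived state '0' for IV, supporting them as a clade.
V groups Gamma and Zeta, which is incompatible with the clades supported by the remaining characters; treating it as convergent (homoplasy) costs fewer steps than any alternative tree.
Most parsimonious ingroup topology: (((Alpha,Gamma),(Theta,Eta)),(Epsilon,Zeta)).
Alpha and Gamma form a cherry on this tree, so they are sister taxa.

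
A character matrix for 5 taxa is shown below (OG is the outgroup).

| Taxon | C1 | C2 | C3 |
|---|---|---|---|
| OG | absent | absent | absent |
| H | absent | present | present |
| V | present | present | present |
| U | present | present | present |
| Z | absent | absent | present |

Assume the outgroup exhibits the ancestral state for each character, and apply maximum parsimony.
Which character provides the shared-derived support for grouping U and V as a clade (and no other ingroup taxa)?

The outgroup has state 'absent' for every character, so 'present' is the derived state throughout.
C1 (derived state 'present') is shared by U and V — a synapomorphy uniting that clade.
C2: derived state 'present' in H, U, and V only — synapomorphy for {H, U, V}.
C3 (derived state 'present') is shared by all ingroup taxa — unites the whole ingroup.
Most parsimonious ingroup topology: ((H,(V,U)),Z).
The clade {U, V} is supported by C1: its derived state 'present' occurs in exactly those taxa and in no other taxon (including the outgroup).

C1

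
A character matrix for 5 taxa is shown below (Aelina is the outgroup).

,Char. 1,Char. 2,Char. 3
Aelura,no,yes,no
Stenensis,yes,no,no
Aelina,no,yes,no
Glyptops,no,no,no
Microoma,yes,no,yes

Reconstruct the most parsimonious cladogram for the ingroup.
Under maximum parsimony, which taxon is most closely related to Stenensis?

Microoma

Character polarity is set by the outgroup: the derived state is whichever differs from the outgroup's state, so for Char. 2 the derived state is 'no', and for the remaining characters it is 'yes'.
Char. 1: derived state 'yes' in Microoma and Stenensis only — synapomorphy for {Microoma, Stenensis}.
Char. 2 (derived state 'no') is shared by Glyptops, Microoma, and Stenensis — a synapomorphy uniting that clade.
Char. 3: derived state 'yes' in Microoma only — an autapomorphy, so it tells us nothing about relationships among taxa.
Most parsimonious ingroup topology: (Aelura,(Glyptops,(Stenensis,Microoma))).
Stenensis and Microoma form a cherry on this tree, so they are sister taxa.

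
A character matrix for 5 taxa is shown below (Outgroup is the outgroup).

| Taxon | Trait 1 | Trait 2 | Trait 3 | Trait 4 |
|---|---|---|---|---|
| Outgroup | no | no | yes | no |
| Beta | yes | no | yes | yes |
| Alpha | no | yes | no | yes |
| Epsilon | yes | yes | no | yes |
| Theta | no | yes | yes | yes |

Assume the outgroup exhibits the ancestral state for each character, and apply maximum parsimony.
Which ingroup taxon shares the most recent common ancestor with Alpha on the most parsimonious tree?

Epsilon

Character polarity is set by the outgroup: the derived state is whichever differs from the outgroup's state, so for Trait 3 the derived state is 'no', and for the remaining characters it is 'yes'.
Trait 1 (state 'yes') occurs in Beta and Epsilon but conflicts with the nesting implied by the other characters — most parsimoniously interpreted as homoplasy.
Trait 2: derived state 'yes' in Alpha, Epsilon, and Theta only — synapomorphy for {Alpha, Epsilon, Theta}.
Trait 3: derived state 'no' in Alpha and Epsilon only — synapomorphy for {Alpha, Epsilon}.
All ingroup taxa share the derived state 'yes' for Trait 4; it defines the ingroup but does not resolve relationships within it.
Most parsimonious ingroup topology: (Beta,((Alpha,Epsilon),Theta)).
Alpha and Epsilon form a cherry on this tree, so they are sister taxa.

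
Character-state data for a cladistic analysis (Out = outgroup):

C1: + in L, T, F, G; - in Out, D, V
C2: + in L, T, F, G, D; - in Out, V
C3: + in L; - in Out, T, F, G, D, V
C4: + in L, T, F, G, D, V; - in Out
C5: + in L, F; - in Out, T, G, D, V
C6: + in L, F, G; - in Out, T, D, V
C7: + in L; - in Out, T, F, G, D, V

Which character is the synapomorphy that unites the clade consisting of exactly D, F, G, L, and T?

C2

The outgroup has state '-' for every character, so '+' is the derived state throughout.
Only F, G, L, and T show the derived state '+' for C1, supporting them as a clade.
Only D, F, G, L, and T show the derived state '+' for C2, supporting them as a clade.
C3: derived state '+' in L only — an autapomorphy, so it tells us nothing about relationships among taxa.
All ingroup taxa share the derived state '+' for C4; it defines the ingroup but does not resolve relationships within it.
C5 (derived state '+') is shared by F and L — a synapomorphy uniting that clade.
Only F, G, and L show the derived state '+' for C6, supporting them as a clade.
C7 (derived state '+') is unique to L (autapomorphy; uninformative for grouping).
Most parsimonious ingroup topology: (((((L,F),G),T),D),V).
The clade {D, F, G, L, T} is supported by C2: its derived state '+' occurs in exactly those taxa and in no other taxon (including the outgroup).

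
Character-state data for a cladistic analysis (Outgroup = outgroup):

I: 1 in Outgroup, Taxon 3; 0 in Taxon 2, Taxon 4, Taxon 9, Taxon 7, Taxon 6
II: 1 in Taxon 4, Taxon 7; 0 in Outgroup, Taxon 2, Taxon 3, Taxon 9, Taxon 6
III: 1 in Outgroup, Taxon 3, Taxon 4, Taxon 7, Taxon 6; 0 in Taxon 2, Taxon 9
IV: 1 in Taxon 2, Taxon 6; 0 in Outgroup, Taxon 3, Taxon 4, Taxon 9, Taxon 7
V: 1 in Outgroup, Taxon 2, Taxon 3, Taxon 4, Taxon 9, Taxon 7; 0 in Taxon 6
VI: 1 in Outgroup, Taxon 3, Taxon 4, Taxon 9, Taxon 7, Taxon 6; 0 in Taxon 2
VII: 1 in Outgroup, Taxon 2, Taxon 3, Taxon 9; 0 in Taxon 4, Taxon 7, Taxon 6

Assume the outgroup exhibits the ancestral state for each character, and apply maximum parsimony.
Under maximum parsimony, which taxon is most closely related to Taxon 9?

Character polarity is set by the outgroup: the derived state is whichever differs from the outgroup's state, so for I, III, V, VI, VII the derived state is '0', and for the remaining characters it is '1'.
Only Taxon 2, Taxon 4, Taxon 6, Taxon 7, and Taxon 9 show the derived state '0' for I, supporting them as a clade.
II: derived state '1' in Taxon 4 and Taxon 7 only — synapomorphy for {Taxon 4, Taxon 7}.
III (derived state '0') is shared by Taxon 2 and Taxon 9 — a synapomorphy uniting that clade.
IV (state '1') occurs in Taxon 2 and Taxon 6 but conflicts with the nesting implied by the other characters — most parsimoniously interpreted as homoplasy.
V (derived state '0') is unique to Taxon 6 (autapomorphy; uninformative for grouping).
VI: derived state '0' in Taxon 2 only — an autapomorphy, so it tells us nothing about relationships among taxa.
VII (derived state '0') is shared by Taxon 4, Taxon 6, and Taxon 7 — a synapomorphy uniting that clade.
Most parsimonious ingroup topology: (((Taxon 2,Taxon 9),((Taxon 4,Taxon 7),Taxon 6)),Taxon 3).
Taxon 9 and Taxon 2 form a cherry on this tree, so they are sister taxa.

Taxon 2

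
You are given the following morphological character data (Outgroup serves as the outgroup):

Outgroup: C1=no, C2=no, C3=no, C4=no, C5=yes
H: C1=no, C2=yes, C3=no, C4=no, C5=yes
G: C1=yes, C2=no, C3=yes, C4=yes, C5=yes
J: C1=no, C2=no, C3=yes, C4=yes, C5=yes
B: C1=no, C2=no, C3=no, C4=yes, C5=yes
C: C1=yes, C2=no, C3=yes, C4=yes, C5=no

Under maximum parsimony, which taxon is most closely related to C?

G

Character polarity is set by the outgroup: the derived state is whichever differs from the outgroup's state, so for C5 the derived state is 'no', and for the remaining characters it is 'yes'.
C1 (derived state 'yes') is shared by C and G — a synapomorphy uniting that clade.
C2: derived state 'yes' in H only — an autapomorphy, so it tells us nothing about relationships among taxa.
Only C, G, and J show the derived state 'yes' for C3, supporting them as a clade.
C4 (derived state 'yes') is shared by B, C, G, and J — a synapomorphy uniting that clade.
C5: derived state 'no' in C only — an autapomorphy, so it tells us nothing about relationships among taxa.
Most parsimonious ingroup topology: (H,(((G,C),J),B)).
C and G form a cherry on this tree, so they are sister taxa.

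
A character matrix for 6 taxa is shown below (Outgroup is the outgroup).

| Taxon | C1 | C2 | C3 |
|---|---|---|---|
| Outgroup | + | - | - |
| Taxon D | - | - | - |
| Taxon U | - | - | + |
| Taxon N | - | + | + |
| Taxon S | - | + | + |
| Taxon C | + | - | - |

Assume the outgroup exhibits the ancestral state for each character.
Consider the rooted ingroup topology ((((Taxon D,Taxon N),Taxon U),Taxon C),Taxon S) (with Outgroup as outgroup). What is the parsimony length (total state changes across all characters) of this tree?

Map each character onto ((((Taxon D,Taxon N),Taxon U),Taxon C),Taxon S) (rooted by Outgroup) and count the minimum state changes it requires (Fitch parsimony):
C1: 2; C2: 2; C3: 3.
Total tree length = 7.

7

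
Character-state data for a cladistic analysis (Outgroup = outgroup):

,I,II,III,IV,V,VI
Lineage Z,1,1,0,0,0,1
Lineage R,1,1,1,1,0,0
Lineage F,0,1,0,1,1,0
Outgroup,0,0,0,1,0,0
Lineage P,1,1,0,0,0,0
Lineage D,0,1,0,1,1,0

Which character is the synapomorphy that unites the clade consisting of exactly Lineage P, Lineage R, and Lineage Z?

I

Character polarity is set by the outgroup: the derived state is whichever differs from the outgroup's state, so for IV the derived state is '0', and for the remaining characters it is '1'.
I (derived state '1') is shared by Lineage P, Lineage R, and Lineage Z — a synapomorphy uniting that clade.
All ingroup taxa share the derived state '1' for II; it defines the ingroup but does not resolve relationships within it.
III: derived state '1' in Lineage R only — an autapomorphy, so it tells us nothing about relationships among taxa.
Only Lineage P and Lineage Z show the derived state '0' for IV, supporting them as a clade.
V: derived state '1' in Lineage D and Lineage F only — synapomorphy for {Lineage D, Lineage F}.
VI: derived state '1' in Lineage Z only — an autapomorphy, so it tells us nothing about relationships among taxa.
Most parsimonious ingroup topology: (((Lineage P,Lineage Z),Lineage R),(Lineage D,Lineage F)).
The clade {Lineage P, Lineage R, Lineage Z} is supported by I: its derived state '1' occurs in exactly those taxa and in no other taxon (including the outgroup).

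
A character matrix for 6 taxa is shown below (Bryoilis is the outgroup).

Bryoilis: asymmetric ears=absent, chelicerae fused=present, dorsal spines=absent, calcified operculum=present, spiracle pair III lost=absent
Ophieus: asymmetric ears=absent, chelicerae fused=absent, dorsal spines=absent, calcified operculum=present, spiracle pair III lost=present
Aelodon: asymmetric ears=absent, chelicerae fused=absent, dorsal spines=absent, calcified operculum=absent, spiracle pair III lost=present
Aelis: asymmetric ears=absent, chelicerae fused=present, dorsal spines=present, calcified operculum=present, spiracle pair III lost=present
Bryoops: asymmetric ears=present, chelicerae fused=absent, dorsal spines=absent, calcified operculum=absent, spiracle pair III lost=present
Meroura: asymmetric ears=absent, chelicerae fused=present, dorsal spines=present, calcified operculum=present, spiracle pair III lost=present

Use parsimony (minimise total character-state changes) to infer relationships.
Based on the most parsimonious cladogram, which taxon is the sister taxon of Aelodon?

Bryoops

Character polarity is set by the outgroup: the derived state is whichever differs from the outgroup's state, so for chelicerae fused, calcified operculum the derived state is 'absent', and for the remaining characters it is 'present'.
asymmetric ears: derived state 'present' in Bryoops only — an autapomorphy, so it tells us nothing about relationships among taxa.
chelicerae fused (derived state 'absent') is shared by Aelodon, Bryoops, and Ophieus — a synapomorphy uniting that clade.
Only Aelis and Meroura show the derived state 'present' for dorsal spines, supporting them as a clade.
calcified operculum: derived state 'absent' in Aelodon and Bryoops only — synapomorphy for {Aelodon, Bryoops}.
All ingroup taxa share the derived state 'present' for spiracle pair III lost; it defines the ingroup but does not resolve relationships within it.
Most parsimonious ingroup topology: ((Ophieus,(Aelodon,Bryoops)),(Aelis,Meroura)).
Aelodon and Bryoops form a cherry on this tree, so they are sister taxa.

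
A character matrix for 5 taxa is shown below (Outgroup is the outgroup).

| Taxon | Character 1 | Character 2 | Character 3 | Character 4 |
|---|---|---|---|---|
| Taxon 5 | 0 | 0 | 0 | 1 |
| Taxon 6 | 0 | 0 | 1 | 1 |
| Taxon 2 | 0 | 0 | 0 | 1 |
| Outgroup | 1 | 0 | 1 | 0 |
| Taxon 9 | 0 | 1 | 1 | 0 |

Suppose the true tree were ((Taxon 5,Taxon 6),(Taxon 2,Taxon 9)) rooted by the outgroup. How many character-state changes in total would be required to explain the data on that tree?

Map each character onto ((Taxon 5,Taxon 6),(Taxon 2,Taxon 9)) (rooted by Outgroup) and count the minimum state changes it requires (Fitch parsimony):
Character 1: 1; Character 2: 1; Character 3: 2; Character 4: 2.
Total tree length = 6.

6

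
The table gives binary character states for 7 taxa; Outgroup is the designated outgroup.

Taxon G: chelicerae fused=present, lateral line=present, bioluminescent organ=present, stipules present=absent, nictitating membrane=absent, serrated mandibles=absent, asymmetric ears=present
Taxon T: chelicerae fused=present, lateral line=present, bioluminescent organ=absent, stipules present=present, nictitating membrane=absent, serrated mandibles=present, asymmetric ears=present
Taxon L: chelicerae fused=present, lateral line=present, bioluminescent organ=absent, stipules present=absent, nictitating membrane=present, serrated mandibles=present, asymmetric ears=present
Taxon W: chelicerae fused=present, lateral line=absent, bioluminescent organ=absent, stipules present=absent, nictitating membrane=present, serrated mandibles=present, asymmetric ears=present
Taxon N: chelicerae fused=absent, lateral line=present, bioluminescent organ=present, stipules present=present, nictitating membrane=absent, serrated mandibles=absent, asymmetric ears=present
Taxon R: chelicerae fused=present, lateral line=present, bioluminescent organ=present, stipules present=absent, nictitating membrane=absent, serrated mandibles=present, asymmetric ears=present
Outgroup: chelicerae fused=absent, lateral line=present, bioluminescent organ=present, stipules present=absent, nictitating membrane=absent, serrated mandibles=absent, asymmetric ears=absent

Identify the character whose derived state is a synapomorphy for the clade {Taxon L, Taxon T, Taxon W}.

bioluminescent organ

Character polarity is set by the outgroup: the derived state is whichever differs from the outgroup's state, so for lateral line, bioluminescent organ the derived state is 'absent', and for the remaining characters it is 'present'.
chelicerae fused (derived state 'present') is shared by Taxon G, Taxon L, Taxon R, Taxon T, and Taxon W — a synapomorphy uniting that clade.
lateral line: derived state 'absent' in Taxon W only — an autapomorphy, so it tells us nothing about relationships among taxa.
bioluminescent organ (derived state 'absent') is shared by Taxon L, Taxon T, and Taxon W — a synapomorphy uniting that clade.
stipules present groups Taxon N and Taxon T, which is incompatible with the clades supported by the remaining characters; treating it as convergent (homoplasy) costs fewer steps than any alternative tree.
Only Taxon L and Taxon W show the derived state 'present' for nictitating membrane, supporting them as a clade.
serrated mandibles: derived state 'present' in Taxon L, Taxon R, Taxon T, and Taxon W only — synapomorphy for {Taxon L, Taxon R, Taxon T, Taxon W}.
asymmetric ears (derived state 'present') is shared by all ingroup taxa — unites the whole ingroup.
Most parsimonious ingroup topology: ((Taxon G,(Taxon R,((Taxon L,Taxon W),Taxon T))),Taxon N).
The clade {Taxon L, Taxon T, Taxon W} is supported by bioluminescent organ: its derived state 'absent' occurs in exactly those taxa and in no other taxon (including the outgroup).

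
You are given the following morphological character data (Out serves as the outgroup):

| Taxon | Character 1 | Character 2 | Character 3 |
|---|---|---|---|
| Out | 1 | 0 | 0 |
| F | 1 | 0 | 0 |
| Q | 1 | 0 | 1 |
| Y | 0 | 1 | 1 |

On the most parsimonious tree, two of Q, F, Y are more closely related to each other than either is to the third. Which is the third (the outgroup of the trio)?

F

Character polarity is set by the outgroup: the derived state is whichever differs from the outgroup's state, so for Character 1 the derived state is '0', and for the remaining characters it is '1'.
Character 1 (derived state '0') is unique to Y (autapomorphy; uninformative for grouping).
Character 2: derived state '1' in Y only — an autapomorphy, so it tells us nothing about relationships among taxa.
Character 3: derived state '1' in Q and Y only — synapomorphy for {Q, Y}.
Most parsimonious ingroup topology: (F,(Q,Y)).
Q and Y share a more recent common ancestor with each other than either does with F, so F is the least closely related of the three.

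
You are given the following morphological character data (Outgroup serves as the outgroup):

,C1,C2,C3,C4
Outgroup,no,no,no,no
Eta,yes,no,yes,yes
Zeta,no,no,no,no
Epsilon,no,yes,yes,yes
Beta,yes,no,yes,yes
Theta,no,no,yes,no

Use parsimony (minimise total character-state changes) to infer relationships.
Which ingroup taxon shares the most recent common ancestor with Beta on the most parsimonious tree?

Eta

The outgroup has state 'no' for every character, so 'yes' is the derived state throughout.
C1 (derived state 'yes') is shared by Beta and Eta — a synapomorphy uniting that clade.
C2 (derived state 'yes') is unique to Epsilon (autapomorphy; uninformative for grouping).
C3: derived state 'yes' in Beta, Epsilon, Eta, and Theta only — synapomorphy for {Beta, Epsilon, Eta, Theta}.
Only Beta, Epsilon, and Eta show the derived state 'yes' for C4, supporting them as a clade.
Most parsimonious ingroup topology: ((((Eta,Beta),Epsilon),Theta),Zeta).
Beta and Eta form a cherry on this tree, so they are sister taxa.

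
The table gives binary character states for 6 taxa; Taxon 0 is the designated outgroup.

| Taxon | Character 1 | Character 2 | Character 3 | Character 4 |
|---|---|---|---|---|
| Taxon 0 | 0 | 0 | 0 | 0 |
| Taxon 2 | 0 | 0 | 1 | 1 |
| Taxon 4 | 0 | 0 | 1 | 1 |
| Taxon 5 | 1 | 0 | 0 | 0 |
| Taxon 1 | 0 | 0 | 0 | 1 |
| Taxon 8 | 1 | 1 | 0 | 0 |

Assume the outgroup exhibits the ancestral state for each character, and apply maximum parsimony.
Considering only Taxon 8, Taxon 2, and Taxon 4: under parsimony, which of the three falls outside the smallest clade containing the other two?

The outgroup has state '0' for every character, so '1' is the derived state throughout.
Only Taxon 5 and Taxon 8 show the derived state '1' for Character 1, supporting them as a clade.
Character 2: derived state '1' in Taxon 8 only — an autapomorphy, so it tells us nothing about relationships among taxa.
Character 3: derived state '1' in Taxon 2 and Taxon 4 only — synapomorphy for {Taxon 2, Taxon 4}.
Character 4: derived state '1' in Taxon 1, Taxon 2, and Taxon 4 only — synapomorphy for {Taxon 1, Taxon 2, Taxon 4}.
Most parsimonious ingroup topology: (((Taxon 2,Taxon 4),Taxon 1),(Taxon 5,Taxon 8)).
Taxon 2 and Taxon 4 share a more recent common ancestor with each other than either does with Taxon 8, so Taxon 8 is the least closely related of the three.

Taxon 8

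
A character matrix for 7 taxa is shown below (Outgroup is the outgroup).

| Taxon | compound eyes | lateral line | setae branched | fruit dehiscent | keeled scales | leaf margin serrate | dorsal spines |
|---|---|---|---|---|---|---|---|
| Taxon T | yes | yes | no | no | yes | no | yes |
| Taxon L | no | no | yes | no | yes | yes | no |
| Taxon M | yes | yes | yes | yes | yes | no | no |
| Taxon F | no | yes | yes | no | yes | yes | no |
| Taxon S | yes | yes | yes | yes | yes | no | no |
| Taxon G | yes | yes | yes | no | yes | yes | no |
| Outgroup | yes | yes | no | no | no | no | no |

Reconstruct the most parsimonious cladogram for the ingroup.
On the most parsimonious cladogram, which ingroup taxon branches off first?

Taxon T

Character polarity is set by the outgroup: the derived state is whichever differs from the outgroup's state, so for compound eyes, lateral line the derived state is 'no', and for the remaining characters it is 'yes'.
Only Taxon F and Taxon L show the derived state 'no' for compound eyes, supporting them as a clade.
lateral line: derived state 'no' in Taxon L only — an autapomorphy, so it tells us nothing about relationships among taxa.
Only Taxon F, Taxon G, Taxon L, Taxon M, and Taxon S show the derived state 'yes' for setae branched, supporting them as a clade.
Only Taxon M and Taxon S show the derived state 'yes' for fruit dehiscent, supporting them as a clade.
keeled scales (derived state 'yes') is shared by all ingroup taxa — unites the whole ingroup.
Only Taxon F, Taxon G, and Taxon L show the derived state 'yes' for leaf margin serrate, supporting them as a clade.
dorsal spines (derived state 'yes') is unique to Taxon T (autapomorphy; uninformative for grouping).
Most parsimonious ingroup topology: (((Taxon M,Taxon S),(Taxon G,(Taxon F,Taxon L))),Taxon T).
Taxon T is sister to the clade containing all other ingroup taxa, so it is the earliest-diverging (most basal) ingroup lineage.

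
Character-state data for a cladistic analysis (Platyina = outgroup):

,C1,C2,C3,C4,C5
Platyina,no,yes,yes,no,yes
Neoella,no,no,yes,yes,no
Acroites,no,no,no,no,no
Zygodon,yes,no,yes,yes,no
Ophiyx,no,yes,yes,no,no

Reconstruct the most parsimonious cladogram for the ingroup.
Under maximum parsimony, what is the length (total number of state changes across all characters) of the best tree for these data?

5

Character polarity is set by the outgroup: the derived state is whichever differs from the outgroup's state, so for C2, C3, C5 the derived state is 'no', and for the remaining characters it is 'yes'.
C1: derived state 'yes' in Zygodon only — an autapomorphy, so it tells us nothing about relationships among taxa.
C2: derived state 'no' in Acroites, Neoella, and Zygodon only — synapomorphy for {Acroites, Neoella, Zygodon}.
C3: derived state 'no' in Acroites only — an autapomorphy, so it tells us nothing about relationships among taxa.
C4 (derived state 'yes') is shared by Neoella and Zygodon — a synapomorphy uniting that clade.
C5 (derived state 'no') is shared by all ingroup taxa — unites the whole ingroup.
Most parsimonious ingroup topology: (((Neoella,Zygodon),Acroites),Ophiyx).
Changes per character on this tree: C1: 1; C2: 1; C3: 1; C4: 1; C5: 1.
Total = 5.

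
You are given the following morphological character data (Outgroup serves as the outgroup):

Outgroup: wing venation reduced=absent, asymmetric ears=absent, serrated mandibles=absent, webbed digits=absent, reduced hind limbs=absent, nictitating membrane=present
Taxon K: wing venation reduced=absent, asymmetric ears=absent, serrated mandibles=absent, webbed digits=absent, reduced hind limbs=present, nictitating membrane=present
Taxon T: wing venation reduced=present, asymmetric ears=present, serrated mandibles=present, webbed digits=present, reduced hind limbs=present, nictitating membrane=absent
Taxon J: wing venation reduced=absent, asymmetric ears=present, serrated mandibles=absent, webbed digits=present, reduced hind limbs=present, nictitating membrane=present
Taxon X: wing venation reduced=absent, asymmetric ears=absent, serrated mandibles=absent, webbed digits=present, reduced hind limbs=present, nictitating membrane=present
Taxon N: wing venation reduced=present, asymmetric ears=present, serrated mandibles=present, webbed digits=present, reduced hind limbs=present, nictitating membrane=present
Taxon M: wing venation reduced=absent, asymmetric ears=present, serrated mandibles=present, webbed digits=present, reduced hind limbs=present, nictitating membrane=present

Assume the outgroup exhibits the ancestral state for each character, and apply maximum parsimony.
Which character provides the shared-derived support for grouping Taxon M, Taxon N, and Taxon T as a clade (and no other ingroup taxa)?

Character polarity is set by the outgroup: the derived state is whichever differs from the outgroup's state, so for nictitating membrane the derived state is 'absent', and for the remaining characters it is 'present'.
wing venation reduced: derived state 'present' in Taxon N and Taxon T only — synapomorphy for {Taxon N, Taxon T}.
asymmetric ears (derived state 'present') is shared by Taxon J, Taxon M, Taxon N, and Taxon T — a synapomorphy uniting that clade.
serrated mandibles: derived state 'present' in Taxon M, Taxon N, and Taxon T only — synapomorphy for {Taxon M, Taxon N, Taxon T}.
webbed digits: derived state 'present' in Taxon J, Taxon M, Taxon N, Taxon T, and Taxon X only — synapomorphy for {Taxon J, Taxon M, Taxon N, Taxon T, Taxon X}.
reduced hind limbs (derived state 'present') is shared by all ingroup taxa — unites the whole ingroup.
nictitating membrane (derived state 'absent') is unique to Taxon T (autapomorphy; uninformative for grouping).
Most parsimonious ingroup topology: (Taxon K,((((Taxon T,Taxon N),Taxon M),Taxon J),Taxon X)).
The clade {Taxon M, Taxon N, Taxon T} is supported by serrated mandibles: its derived state 'present' occurs in exactly those taxa and in no other taxon (including the outgroup).

serrated mandibles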